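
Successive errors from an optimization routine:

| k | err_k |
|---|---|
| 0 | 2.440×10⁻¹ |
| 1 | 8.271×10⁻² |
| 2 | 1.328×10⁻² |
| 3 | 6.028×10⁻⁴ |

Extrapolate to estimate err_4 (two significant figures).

First estimate the order: p ≈ ln(err_3/err_2) / ln(err_2/err_1) = ln(6.028×10⁻⁴/1.328×10⁻²)/ln(1.328×10⁻²/8.271×10⁻²) = ln(0.0453916)/ln(0.160561) ≈ 1.6907.
Then err_4 ≈ err_3·(err_3/err_2)^p = 6.028×10⁻⁴·(0.0453916)^1.6907 = 6.028×10⁻⁴·0.00536227 ≈ 3.232e-06.

3.2e-6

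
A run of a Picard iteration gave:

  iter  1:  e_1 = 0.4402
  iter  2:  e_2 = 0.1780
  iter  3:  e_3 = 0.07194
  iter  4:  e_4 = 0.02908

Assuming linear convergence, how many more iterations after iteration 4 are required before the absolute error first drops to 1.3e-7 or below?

14

Rate ρ ≈ e_4/e_3 = 0.02908/0.07194 = 0.4042.
After j more steps, e_{4+j} ≈ 0.02908·ρ^j; need ρ^j ≤ 1.3e-7/0.02908 = 4.47043e-06.
j ≥ ln(4.47043e-06)/ln(0.4042) = -12.3180/-0.90585 = 13.598.
So 14 more iterations are needed.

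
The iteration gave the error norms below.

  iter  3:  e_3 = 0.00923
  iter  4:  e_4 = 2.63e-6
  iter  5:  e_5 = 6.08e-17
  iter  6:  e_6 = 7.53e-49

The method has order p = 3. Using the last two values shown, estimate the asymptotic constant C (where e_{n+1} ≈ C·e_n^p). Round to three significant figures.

3.35

C ≈ e_6 / e_5^3
  = 7.53e-49 / (6.08e-17)^3
  = 7.53e-49 / 2.24756e-49 ≈ 3.3503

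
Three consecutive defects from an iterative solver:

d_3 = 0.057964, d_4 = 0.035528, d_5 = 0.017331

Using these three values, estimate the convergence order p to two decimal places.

p ≈ ln(d_5/d_4) / ln(d_4/d_3)
  = ln(0.017331/0.035528) / ln(0.035528/0.057964)
  = ln(0.487812) / ln(0.612932)
  = -0.71783 / -0.48950 ≈ 1.46646

1.47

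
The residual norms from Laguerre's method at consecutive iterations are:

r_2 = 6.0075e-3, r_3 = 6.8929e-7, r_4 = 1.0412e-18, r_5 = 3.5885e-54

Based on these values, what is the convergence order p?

3

Consecutive ratios: r_5/r_4 = 3.5885e-54/1.0412e-18 = 3.4465e-36, r_4/r_3 = 1.0412e-18/6.8929e-7 = 1.51054e-12.
p ≈ ln(3.4465e-36)/ln(1.51054e-12) = -81.6557/-27.2186 ≈ 3.00.
So the convergence is cubic (order 3).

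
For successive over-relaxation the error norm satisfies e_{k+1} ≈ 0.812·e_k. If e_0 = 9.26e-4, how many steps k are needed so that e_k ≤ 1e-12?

100

After k steps, e_k ≈ 9.26e-4·0.812^k.
Need 0.812^k ≤ 1e-12/9.26e-4 = 1.07991e-09.
k ≥ ln(1.07991e-09)/ln(0.812) = -20.6464/-0.20825 = 99.142.
Smallest integer k = 100.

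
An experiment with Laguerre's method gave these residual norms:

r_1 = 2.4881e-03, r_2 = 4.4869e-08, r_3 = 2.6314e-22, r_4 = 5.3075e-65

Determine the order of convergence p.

3

Consecutive ratios: r_4/r_3 = 5.3075e-65/2.6314e-22 = 2.01699e-43, r_3/r_2 = 2.6314e-22/4.4869e-08 = 5.86463e-15.
p ≈ ln(2.01699e-43)/ln(5.86463e-15) = -98.3096/-32.7698 ≈ 3.00.
So the convergence is cubic (order 3).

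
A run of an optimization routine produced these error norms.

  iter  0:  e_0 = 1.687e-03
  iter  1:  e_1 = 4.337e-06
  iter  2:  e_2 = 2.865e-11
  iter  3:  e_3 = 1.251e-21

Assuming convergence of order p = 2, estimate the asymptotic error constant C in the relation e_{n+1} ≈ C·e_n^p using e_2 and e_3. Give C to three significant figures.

C ≈ e_3 / e_2^2
  = 1.251e-21 / (2.865e-11)^2
  = 1.251e-21 / 8.20822e-22 ≈ 1.5241

1.52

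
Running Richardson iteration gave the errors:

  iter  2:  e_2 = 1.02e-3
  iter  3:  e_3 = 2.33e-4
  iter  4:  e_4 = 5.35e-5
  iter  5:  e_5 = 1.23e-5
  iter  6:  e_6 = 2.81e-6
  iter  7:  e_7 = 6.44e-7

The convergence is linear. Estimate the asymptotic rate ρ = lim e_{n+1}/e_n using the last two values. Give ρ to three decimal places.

ρ ≈ e_7/e_6 = 6.44e-7/2.81e-6 = 0.22918

0.229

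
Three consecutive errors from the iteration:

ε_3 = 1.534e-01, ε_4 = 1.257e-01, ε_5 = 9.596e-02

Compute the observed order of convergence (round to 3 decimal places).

p ≈ ln(ε_5/ε_4) / ln(ε_4/ε_3)
  = ln(9.596e-02/1.257e-01) / ln(1.257e-01/1.534e-01)
  = ln(0.763405) / ln(0.819426)
  = -0.269967 / -0.199151 ≈ 1.355589

1.356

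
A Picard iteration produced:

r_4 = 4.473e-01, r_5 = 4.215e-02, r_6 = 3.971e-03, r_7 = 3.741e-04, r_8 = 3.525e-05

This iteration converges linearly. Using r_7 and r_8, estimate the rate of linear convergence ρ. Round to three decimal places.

0.094

ρ ≈ r_8/r_7 = 3.525e-05/3.741e-04 = 0.09423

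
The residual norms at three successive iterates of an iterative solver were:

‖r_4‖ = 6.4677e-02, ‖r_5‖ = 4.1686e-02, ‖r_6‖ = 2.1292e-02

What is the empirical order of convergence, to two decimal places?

1.53

p ≈ ln(‖r_6‖/‖r_5‖) / ln(‖r_5‖/‖r_4‖)
  = ln(2.1292e-02/4.1686e-02) / ln(4.1686e-02/6.4677e-02)
  = ln(0.510771) / ln(0.644526)
  = -0.67183 / -0.43924 ≈ 1.52953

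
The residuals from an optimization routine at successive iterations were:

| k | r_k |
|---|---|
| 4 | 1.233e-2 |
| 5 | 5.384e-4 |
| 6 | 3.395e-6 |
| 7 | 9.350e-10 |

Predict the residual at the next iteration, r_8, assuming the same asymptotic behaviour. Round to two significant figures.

First estimate the order: p ≈ ln(r_7/r_6) / ln(r_6/r_5) = ln(9.350e-10/3.395e-6)/ln(3.395e-6/5.384e-4) = ln(0.000275405)/ln(0.00630572) ≈ 1.6180.
Then r_8 ≈ r_7·(r_7/r_6)^p = 9.350e-10·(0.000275405)^1.6180 = 9.350e-10·1.7373e-06 ≈ 1.624e-15.

1.6e-15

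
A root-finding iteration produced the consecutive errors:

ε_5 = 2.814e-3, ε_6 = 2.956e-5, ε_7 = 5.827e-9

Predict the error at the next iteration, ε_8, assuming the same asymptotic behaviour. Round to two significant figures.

6.7e-16

First estimate the order: p ≈ ln(ε_7/ε_6) / ln(ε_6/ε_5) = ln(5.827e-9/2.956e-5)/ln(2.956e-5/2.814e-3) = ln(0.000197124)/ln(0.0105046) ≈ 1.8726.
Then ε_8 ≈ ε_7·(ε_7/ε_6)^p = 5.827e-9·(0.000197124)^1.8726 = 5.827e-9·1.1522e-07 ≈ 6.714e-16.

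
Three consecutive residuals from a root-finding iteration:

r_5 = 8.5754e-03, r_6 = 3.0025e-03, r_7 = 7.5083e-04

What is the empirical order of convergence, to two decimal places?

1.32

p ≈ ln(r_7/r_6) / ln(r_6/r_5)
  = ln(7.5083e-04/3.0025e-03) / ln(3.0025e-03/8.5754e-03)
  = ln(0.250068) / ln(0.350129)
  = -1.38602 / -1.04945 ≈ 1.32071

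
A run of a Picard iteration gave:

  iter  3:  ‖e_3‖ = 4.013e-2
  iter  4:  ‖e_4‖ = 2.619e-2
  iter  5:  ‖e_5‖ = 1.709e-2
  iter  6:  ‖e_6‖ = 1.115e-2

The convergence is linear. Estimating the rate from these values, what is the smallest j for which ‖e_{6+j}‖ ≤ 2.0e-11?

48

Rate ρ ≈ ‖e_6‖/‖e_5‖ = 1.115e-2/1.709e-2 = 0.6524.
After j more steps, ‖e_{6+j}‖ ≈ 1.115e-2·ρ^j; need ρ^j ≤ 2.0e-11/1.115e-2 = 1.79372e-09.
j ≥ ln(1.79372e-09)/ln(0.6524) = -20.1390/-0.42710 = 47.153.
So 48 more iterations are needed.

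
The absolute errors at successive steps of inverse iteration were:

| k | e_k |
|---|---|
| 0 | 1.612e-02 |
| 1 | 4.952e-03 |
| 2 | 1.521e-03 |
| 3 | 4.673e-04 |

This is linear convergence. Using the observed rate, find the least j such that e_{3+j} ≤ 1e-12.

Rate ρ ≈ e_3/e_2 = 4.673e-04/1.521e-03 = 0.3072.
After j more steps, e_{3+j} ≈ 4.673e-04·ρ^j; need ρ^j ≤ 1e-12/4.673e-04 = 2.13995e-09.
j ≥ ln(2.13995e-09)/ln(0.3072) = -19.9625/-1.18026 = 16.914.
So 17 more iterations are needed.

17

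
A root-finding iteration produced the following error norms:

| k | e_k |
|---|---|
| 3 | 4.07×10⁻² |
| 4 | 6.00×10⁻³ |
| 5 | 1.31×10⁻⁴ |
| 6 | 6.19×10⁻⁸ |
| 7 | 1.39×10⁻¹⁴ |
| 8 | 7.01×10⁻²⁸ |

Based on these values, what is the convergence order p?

Consecutive ratios: e_8/e_7 = 7.01×10⁻²⁸/1.39×10⁻¹⁴ = 5.04317e-14, e_7/e_6 = 1.39×10⁻¹⁴/6.19×10⁻⁸ = 2.24556e-07.
p ≈ ln(5.04317e-14)/ln(2.24556e-07) = -30.6182/-15.3091 ≈ 2.00.
So the convergence is quadratic (order 2).

2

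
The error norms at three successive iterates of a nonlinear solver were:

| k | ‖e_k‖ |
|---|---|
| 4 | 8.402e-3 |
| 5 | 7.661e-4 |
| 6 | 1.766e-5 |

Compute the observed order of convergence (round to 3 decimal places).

1.574

p ≈ ln(‖e_6‖/‖e_5‖) / ln(‖e_5‖/‖e_4‖)
  = ln(1.766e-5/7.661e-4) / ln(7.661e-4/8.402e-3)
  = ln(0.0230518) / ln(0.0911807)
  = -3.770011 / -2.394912 ≈ 1.574175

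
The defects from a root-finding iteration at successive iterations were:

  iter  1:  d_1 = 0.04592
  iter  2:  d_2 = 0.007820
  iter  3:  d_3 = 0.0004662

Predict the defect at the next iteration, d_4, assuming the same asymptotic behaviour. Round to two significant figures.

First estimate the order: p ≈ ln(d_3/d_2) / ln(d_2/d_1) = ln(0.0004662/0.007820)/ln(0.007820/0.04592) = ln(0.0596164)/ln(0.170296) ≈ 1.5929.
Then d_4 ≈ d_3·(d_3/d_2)^p = 0.0004662·(0.0596164)^1.5929 = 0.0004662·0.0112016 ≈ 5.222e-06.

5.2e-6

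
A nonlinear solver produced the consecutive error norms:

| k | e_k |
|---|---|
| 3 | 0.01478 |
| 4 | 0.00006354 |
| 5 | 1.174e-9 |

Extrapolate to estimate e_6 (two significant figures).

First estimate the order: p ≈ ln(e_5/e_4) / ln(e_4/e_3) = ln(1.174e-9/0.00006354)/ln(0.00006354/0.01478) = ln(1.84766e-05)/ln(0.00429905) ≈ 2.0001.
Then e_6 ≈ e_5·(e_5/e_4)^p = 1.174e-9·(1.84766e-05)^2.0001 = 1.174e-9·3.41013e-10 ≈ 4.003e-19.

4.0e-19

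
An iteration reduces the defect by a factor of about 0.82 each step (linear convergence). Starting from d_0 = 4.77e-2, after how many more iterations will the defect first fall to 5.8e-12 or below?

After k steps, d_k ≈ 4.77e-2·0.82^k.
Need 0.82^k ≤ 5.8e-12/4.77e-2 = 1.21593e-10.
k ≥ ln(1.21593e-10)/ln(0.82) = -22.8303/-0.19845 = 115.043.
Smallest integer k = 116.

116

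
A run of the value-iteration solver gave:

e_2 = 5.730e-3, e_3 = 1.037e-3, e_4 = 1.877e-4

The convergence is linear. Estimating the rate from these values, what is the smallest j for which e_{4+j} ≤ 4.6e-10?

Rate ρ ≈ e_4/e_3 = 1.877e-4/1.037e-3 = 0.1810.
After j more steps, e_{4+j} ≈ 1.877e-4·ρ^j; need ρ^j ≤ 4.6e-10/1.877e-4 = 2.45072e-06.
j ≥ ln(2.45072e-06)/ln(0.1810) = -12.9191/-1.70926 = 7.558.
So 8 more iterations are needed.

8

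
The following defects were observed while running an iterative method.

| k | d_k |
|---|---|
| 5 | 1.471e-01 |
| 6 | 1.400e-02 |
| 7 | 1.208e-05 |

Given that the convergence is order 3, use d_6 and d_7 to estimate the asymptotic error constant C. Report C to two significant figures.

4.4

C ≈ d_7 / d_6^3
  = 1.208e-05 / (1.400e-02)^3
  = 1.208e-05 / 2.744e-06 ≈ 4.4023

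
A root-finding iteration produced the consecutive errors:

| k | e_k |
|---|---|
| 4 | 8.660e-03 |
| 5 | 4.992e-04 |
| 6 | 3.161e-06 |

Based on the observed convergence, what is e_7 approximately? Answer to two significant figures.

4.0e-10

First estimate the order: p ≈ ln(e_6/e_5) / ln(e_5/e_4) = ln(3.161e-06/4.992e-04)/ln(4.992e-04/8.660e-03) = ln(0.00633213)/ln(0.0576443) ≈ 1.7740.
Then e_7 ≈ e_6·(e_6/e_5)^p = 3.161e-06·(0.00633213)^1.7740 = 3.161e-06·0.000125878 ≈ 3.979e-10.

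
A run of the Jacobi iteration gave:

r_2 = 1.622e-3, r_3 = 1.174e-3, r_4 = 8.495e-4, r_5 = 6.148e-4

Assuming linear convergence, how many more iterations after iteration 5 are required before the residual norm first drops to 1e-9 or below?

42

Rate ρ ≈ r_5/r_4 = 6.148e-4/8.495e-4 = 0.7237.
After j more steps, r_{5+j} ≈ 6.148e-4·ρ^j; need ρ^j ≤ 1e-9/6.148e-4 = 1.62655e-06.
j ≥ ln(1.62655e-06)/ln(0.7237) = -13.3290/-0.32338 = 41.218.
So 42 more iterations are needed.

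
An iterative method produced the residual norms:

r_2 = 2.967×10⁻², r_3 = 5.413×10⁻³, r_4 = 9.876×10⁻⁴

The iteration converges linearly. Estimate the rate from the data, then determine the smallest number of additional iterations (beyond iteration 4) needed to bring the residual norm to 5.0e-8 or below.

6

Rate ρ ≈ r_4/r_3 = 9.876×10⁻⁴/5.413×10⁻³ = 0.1824.
After j more steps, r_{4+j} ≈ 9.876×10⁻⁴·ρ^j; need ρ^j ≤ 5.0e-8/9.876×10⁻⁴ = 5.06278e-05.
j ≥ ln(5.06278e-05)/ln(0.1824) = -9.8910/-1.70155 = 5.813.
So 6 more iterations are needed.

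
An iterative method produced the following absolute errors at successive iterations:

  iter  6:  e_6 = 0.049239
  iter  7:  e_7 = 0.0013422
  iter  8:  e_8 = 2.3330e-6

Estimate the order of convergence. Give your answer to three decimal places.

1.764

p ≈ ln(e_8/e_7) / ln(e_7/e_6)
  = ln(2.3330e-6/0.0013422) / ln(0.0013422/0.049239)
  = ln(0.00173819) / ln(0.0272589)
  = -6.354911 / -3.602375 ≈ 1.764089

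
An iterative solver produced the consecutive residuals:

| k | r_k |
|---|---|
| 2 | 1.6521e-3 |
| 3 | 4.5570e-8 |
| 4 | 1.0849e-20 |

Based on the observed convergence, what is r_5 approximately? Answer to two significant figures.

First estimate the order: p ≈ ln(r_4/r_3) / ln(r_3/r_2) = ln(1.0849e-20/4.5570e-8)/ln(4.5570e-8/1.6521e-3) = ln(2.38073e-13)/ln(2.75831e-05) ≈ 2.7687.
Then r_5 ≈ r_4·(r_4/r_3)^p = 1.0849e-20·(2.38073e-13)^2.7687 = 1.0849e-20·1.12175e-35 ≈ 1.217e-55.

1.2e-55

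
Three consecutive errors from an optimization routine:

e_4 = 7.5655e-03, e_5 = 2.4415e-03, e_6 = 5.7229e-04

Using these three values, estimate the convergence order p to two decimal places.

1.28

p ≈ ln(e_6/e_5) / ln(e_5/e_4)
  = ln(5.7229e-04/2.4415e-03) / ln(2.4415e-03/7.5655e-03)
  = ln(0.234401) / ln(0.322715)
  = -1.45072 / -1.13099 ≈ 1.28270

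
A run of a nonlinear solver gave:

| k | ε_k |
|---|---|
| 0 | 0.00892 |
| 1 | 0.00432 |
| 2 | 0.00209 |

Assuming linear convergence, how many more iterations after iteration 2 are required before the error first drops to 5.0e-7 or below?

Rate ρ ≈ ε_2/ε_1 = 0.00209/0.00432 = 0.4838.
After j more steps, ε_{2+j} ≈ 0.00209·ρ^j; need ρ^j ≤ 5.0e-7/0.00209 = 0.000239234.
j ≥ ln(0.000239234)/ln(0.4838) = -8.3381/-0.72608 = 11.484.
So 12 more iterations are needed.

12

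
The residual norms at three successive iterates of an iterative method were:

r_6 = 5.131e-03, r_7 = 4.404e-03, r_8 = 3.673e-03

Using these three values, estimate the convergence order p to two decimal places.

p ≈ ln(r_8/r_7) / ln(r_7/r_6)
  = ln(3.673e-03/4.404e-03) / ln(4.404e-03/5.131e-03)
  = ln(0.834015) / ln(0.858312)
  = -0.18150 / -0.15279 ≈ 1.18790

1.19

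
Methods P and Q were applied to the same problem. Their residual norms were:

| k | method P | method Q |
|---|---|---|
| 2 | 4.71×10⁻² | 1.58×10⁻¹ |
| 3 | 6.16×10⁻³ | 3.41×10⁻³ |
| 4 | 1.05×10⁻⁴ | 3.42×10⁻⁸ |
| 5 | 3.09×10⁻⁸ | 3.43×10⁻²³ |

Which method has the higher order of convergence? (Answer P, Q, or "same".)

Method P: p ≈ ln(3.09×10⁻⁸/1.05×10⁻⁴)/ln(1.05×10⁻⁴/6.16×10⁻³) ≈ 2.00.
Method Q: p ≈ ln(3.43×10⁻²³/3.42×10⁻⁸)/ln(3.42×10⁻⁸/3.41×10⁻³) ≈ 3.00.
Method Q has the higher order (≈3.0 vs ≈2.0).

Q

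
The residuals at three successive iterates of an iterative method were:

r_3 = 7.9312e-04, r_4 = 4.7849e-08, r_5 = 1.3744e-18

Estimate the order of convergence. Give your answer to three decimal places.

2.498

p ≈ ln(r_5/r_4) / ln(r_4/r_3)
  = ln(1.3744e-18/4.7849e-08) / ln(4.7849e-08/7.9312e-04)
  = ln(2.87237e-11) / ln(6.03301e-05)
  = -24.273299 / -9.715679 ≈ 2.498364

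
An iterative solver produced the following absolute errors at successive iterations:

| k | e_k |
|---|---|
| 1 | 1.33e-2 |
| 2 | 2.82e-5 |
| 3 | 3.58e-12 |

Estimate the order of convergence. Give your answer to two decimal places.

2.58

p ≈ ln(e_3/e_2) / ln(e_2/e_1)
  = ln(3.58e-12/2.82e-5) / ln(2.82e-5/1.33e-2)
  = ln(1.2695e-07) / ln(0.0021203)
  = -15.87947 / -6.15620 ≈ 2.57943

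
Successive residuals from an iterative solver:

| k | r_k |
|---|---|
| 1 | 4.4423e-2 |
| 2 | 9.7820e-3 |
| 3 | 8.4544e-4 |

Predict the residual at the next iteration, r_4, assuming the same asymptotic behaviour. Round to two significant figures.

1.6e-5

First estimate the order: p ≈ ln(r_3/r_2) / ln(r_2/r_1) = ln(8.4544e-4/9.7820e-3)/ln(9.7820e-3/4.4423e-2) = ln(0.0864281)/ln(0.220201) ≈ 1.6180.
Then r_4 ≈ r_3·(r_3/r_2)^p = 8.4544e-4·(0.0864281)^1.6180 = 8.4544e-4·0.019033 ≈ 1.609e-05.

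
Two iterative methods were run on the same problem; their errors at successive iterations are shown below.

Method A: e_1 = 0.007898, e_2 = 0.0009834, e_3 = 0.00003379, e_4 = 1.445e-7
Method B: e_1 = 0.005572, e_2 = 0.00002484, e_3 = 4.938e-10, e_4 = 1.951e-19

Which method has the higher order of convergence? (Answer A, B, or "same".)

B

Method A: p ≈ ln(1.445e-7/0.00003379)/ln(0.00003379/0.0009834) ≈ 1.62.
Method B: p ≈ ln(1.951e-19/4.938e-10)/ln(4.938e-10/0.00002484) ≈ 2.00.
Method B has the higher order (≈2.0 vs ≈1.6).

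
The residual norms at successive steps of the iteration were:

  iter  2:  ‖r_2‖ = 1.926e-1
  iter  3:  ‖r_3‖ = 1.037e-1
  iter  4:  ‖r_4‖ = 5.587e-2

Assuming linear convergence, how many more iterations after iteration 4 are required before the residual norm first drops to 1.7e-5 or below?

14

Rate ρ ≈ ‖r_4‖/‖r_3‖ = 5.587e-2/1.037e-1 = 0.5388.
After j more steps, ‖r_{4+j}‖ ≈ 5.587e-2·ρ^j; need ρ^j ≤ 1.7e-5/5.587e-2 = 0.000304278.
j ≥ ln(0.000304278)/ln(0.5388) = -8.0976/-0.61841 = 13.094.
So 14 more iterations are needed.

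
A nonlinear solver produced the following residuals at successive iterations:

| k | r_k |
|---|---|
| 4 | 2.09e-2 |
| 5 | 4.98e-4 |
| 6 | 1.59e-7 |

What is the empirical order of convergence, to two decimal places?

p ≈ ln(r_6/r_5) / ln(r_5/r_4)
  = ln(1.59e-7/4.98e-4) / ln(4.98e-4/2.09e-2)
  = ln(0.000319277) / ln(0.0238278)
  = -8.04945 / -3.73690 ≈ 2.15404

2.15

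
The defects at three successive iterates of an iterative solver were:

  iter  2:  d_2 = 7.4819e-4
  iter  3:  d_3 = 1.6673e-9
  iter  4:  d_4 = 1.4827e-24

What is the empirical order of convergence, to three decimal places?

2.663

p ≈ ln(d_4/d_3) / ln(d_3/d_2)
  = ln(1.4827e-24/1.6673e-9) / ln(1.6673e-9/7.4819e-4)
  = ln(8.89282e-16) / ln(2.22844e-06)
  = -34.656117 / -13.014209 ≈ 2.662945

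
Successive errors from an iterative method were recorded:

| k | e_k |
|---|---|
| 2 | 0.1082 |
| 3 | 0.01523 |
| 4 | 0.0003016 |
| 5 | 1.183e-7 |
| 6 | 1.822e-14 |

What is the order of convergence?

Consecutive ratios: e_6/e_5 = 1.822e-14/1.183e-7 = 1.54015e-07, e_5/e_4 = 1.183e-7/0.0003016 = 0.000392241.
p ≈ ln(1.54015e-07)/ln(0.000392241) = -15.6862/-7.8436 ≈ 2.00.
So the convergence is quadratic (order 2).

2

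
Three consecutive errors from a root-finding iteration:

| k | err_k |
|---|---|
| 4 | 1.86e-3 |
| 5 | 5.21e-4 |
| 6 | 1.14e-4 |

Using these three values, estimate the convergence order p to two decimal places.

1.19

p ≈ ln(err_6/err_5) / ln(err_5/err_4)
  = ln(1.14e-4/5.21e-4) / ln(5.21e-4/1.86e-3)
  = ln(0.21881) / ln(0.280108)
  = -1.51955 / -1.27258 ≈ 1.19407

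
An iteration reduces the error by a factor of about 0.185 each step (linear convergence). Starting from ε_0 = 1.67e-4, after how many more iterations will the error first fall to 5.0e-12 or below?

After k steps, ε_k ≈ 1.67e-4·0.185^k.
Need 0.185^k ≤ 5.0e-12/1.67e-4 = 2.99401e-08.
k ≥ ln(2.99401e-08)/ln(0.185) = -17.3241/-1.68740 = 10.267.
Smallest integer k = 11.

11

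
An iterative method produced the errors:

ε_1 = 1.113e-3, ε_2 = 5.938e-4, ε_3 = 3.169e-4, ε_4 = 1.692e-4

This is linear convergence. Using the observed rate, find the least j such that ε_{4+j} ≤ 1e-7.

12

Rate ρ ≈ ε_4/ε_3 = 1.692e-4/3.169e-4 = 0.5339.
After j more steps, ε_{4+j} ≈ 1.692e-4·ρ^j; need ρ^j ≤ 1e-7/1.692e-4 = 0.000591017.
j ≥ ln(0.000591017)/ln(0.5339) = -7.4337/-0.62755 = 11.846.
So 12 more iterations are needed.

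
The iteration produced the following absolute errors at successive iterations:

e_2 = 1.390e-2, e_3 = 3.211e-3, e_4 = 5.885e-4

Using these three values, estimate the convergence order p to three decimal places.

p ≈ ln(e_4/e_3) / ln(e_3/e_2)
  = ln(5.885e-4/3.211e-3) / ln(3.211e-3/1.390e-2)
  = ln(0.183276) / ln(0.231007)
  = -1.696762 / -1.465307 ≈ 1.157957

1.158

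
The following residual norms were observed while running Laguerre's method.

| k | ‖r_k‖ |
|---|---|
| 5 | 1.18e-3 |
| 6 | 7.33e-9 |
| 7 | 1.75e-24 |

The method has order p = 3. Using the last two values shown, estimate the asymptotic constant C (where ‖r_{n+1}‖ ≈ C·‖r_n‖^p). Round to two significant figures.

4.4

C ≈ ‖r_7‖ / ‖r_6‖^3
  = 1.75e-24 / (7.33e-9)^3
  = 1.75e-24 / 3.93833e-25 ≈ 4.4435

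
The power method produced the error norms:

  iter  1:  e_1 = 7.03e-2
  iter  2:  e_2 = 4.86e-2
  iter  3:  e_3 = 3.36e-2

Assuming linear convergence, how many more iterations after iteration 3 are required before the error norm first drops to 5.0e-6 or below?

Rate ρ ≈ e_3/e_2 = 3.36e-2/4.86e-2 = 0.6914.
After j more steps, e_{3+j} ≈ 3.36e-2·ρ^j; need ρ^j ≤ 5.0e-6/3.36e-2 = 0.00014881.
j ≥ ln(0.00014881)/ln(0.6914) = -8.8128/-0.36904 = 23.880.
So 24 more iterations are needed.

24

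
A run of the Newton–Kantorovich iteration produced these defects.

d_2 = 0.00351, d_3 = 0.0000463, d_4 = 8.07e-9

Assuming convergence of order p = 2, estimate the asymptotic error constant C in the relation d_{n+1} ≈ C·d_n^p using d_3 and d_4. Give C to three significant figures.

C ≈ d_4 / d_3^2
  = 8.07e-9 / (0.0000463)^2
  = 8.07e-9 / 2.14369e-09 ≈ 3.7645

3.76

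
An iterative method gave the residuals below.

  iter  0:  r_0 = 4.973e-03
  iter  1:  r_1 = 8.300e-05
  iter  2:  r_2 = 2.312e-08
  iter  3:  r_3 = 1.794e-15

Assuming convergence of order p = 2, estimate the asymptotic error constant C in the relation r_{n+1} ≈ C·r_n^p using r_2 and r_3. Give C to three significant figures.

3.36

C ≈ r_3 / r_2^2
  = 1.794e-15 / (2.312e-08)^2
  = 1.794e-15 / 5.34534e-16 ≈ 3.3562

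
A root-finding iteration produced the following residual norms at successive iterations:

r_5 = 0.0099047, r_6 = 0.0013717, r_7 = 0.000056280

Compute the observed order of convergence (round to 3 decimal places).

1.615

p ≈ ln(r_7/r_6) / ln(r_6/r_5)
  = ln(0.000056280/0.0013717) / ln(0.0013717/0.0099047)
  = ln(0.0410294) / ln(0.13849)
  = -3.193466 / -1.976957 ≈ 1.615344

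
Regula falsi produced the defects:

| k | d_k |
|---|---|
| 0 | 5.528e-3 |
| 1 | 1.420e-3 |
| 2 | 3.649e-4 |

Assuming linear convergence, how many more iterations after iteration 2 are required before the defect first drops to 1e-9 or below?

Rate ρ ≈ d_2/d_1 = 3.649e-4/1.420e-3 = 0.2570.
After j more steps, d_{2+j} ≈ 3.649e-4·ρ^j; need ρ^j ≤ 1e-9/3.649e-4 = 2.74048e-06.
j ≥ ln(2.74048e-06)/ln(0.2570) = -12.8074/-1.35868 = 9.426.
So 10 more iterations are needed.

10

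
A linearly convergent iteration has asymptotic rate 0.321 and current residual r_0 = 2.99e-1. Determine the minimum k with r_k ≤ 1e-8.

After k steps, r_k ≈ 2.99e-1·0.321^k.
Need 0.321^k ≤ 1e-8/2.99e-1 = 3.34448e-08.
k ≥ ln(3.34448e-08)/ln(0.321) = -17.2134/-1.13631 = 15.149.
Smallest integer k = 16.

16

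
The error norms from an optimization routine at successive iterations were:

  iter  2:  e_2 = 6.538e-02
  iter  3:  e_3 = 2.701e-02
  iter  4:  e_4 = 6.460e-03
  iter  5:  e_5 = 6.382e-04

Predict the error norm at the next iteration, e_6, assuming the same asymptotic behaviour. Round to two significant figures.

1.5e-5

First estimate the order: p ≈ ln(e_5/e_4) / ln(e_4/e_3) = ln(6.382e-04/6.460e-03)/ln(6.460e-03/2.701e-02) = ln(0.0987926)/ln(0.239171) ≈ 1.6180.
Then e_6 ≈ e_5·(e_5/e_4)^p = 6.382e-04·(0.0987926)^1.6180 = 6.382e-04·0.02363 ≈ 1.508e-05.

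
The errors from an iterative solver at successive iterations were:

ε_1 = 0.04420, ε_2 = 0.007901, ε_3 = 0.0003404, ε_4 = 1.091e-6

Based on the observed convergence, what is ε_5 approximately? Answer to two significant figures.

3.0e-11

First estimate the order: p ≈ ln(ε_4/ε_3) / ln(ε_3/ε_2) = ln(1.091e-6/0.0003404)/ln(0.0003404/0.007901) = ln(0.00320505)/ln(0.0430832) ≈ 1.8263.
Then ε_5 ≈ ε_4·(ε_4/ε_3)^p = 1.091e-6·(0.00320505)^1.8263 = 1.091e-6·2.78552e-05 ≈ 3.039e-11.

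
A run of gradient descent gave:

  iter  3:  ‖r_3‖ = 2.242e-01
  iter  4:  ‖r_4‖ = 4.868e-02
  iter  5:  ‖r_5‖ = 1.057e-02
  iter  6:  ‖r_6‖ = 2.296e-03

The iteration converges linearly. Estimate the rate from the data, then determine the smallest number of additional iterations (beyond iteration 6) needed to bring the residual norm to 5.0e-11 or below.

Rate ρ ≈ ‖r_6‖/‖r_5‖ = 2.296e-03/1.057e-02 = 0.2172.
After j more steps, ‖r_{6+j}‖ ≈ 2.296e-03·ρ^j; need ρ^j ≤ 5.0e-11/2.296e-03 = 2.1777e-08.
j ≥ ln(2.1777e-08)/ln(0.2172) = -17.6424/-1.52694 = 11.554.
So 12 more iterations are needed.

12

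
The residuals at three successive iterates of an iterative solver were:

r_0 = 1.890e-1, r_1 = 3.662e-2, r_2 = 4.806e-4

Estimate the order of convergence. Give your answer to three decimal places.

p ≈ ln(r_2/r_1) / ln(r_1/r_0)
  = ln(4.806e-4/3.662e-2) / ln(3.662e-2/1.890e-1)
  = ln(0.013124) / ln(0.193757)
  = -4.333313 / -1.641150 ≈ 2.640413

2.640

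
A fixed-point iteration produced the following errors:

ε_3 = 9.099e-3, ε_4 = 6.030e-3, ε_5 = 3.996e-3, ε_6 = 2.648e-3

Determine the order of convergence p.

Consecutive ratios: ε_6/ε_5 = 2.648e-3/3.996e-3 = 0.662663, ε_5/ε_4 = 3.996e-3/6.030e-3 = 0.662687.
p ≈ ln(0.662663)/ln(0.662687) = -0.4115/-0.4115 ≈ 1.00.
So the convergence is linear (order 1).

1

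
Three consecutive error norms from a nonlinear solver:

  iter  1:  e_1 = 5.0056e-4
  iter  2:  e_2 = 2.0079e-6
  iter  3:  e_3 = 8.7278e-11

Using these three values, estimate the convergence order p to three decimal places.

p ≈ ln(e_3/e_2) / ln(e_2/e_1)
  = ln(8.7278e-11/2.0079e-6) / ln(2.0079e-6/5.0056e-4)
  = ln(4.34673e-05) / ln(0.00401131)
  = -10.043502 / -5.518637 ≈ 1.819924

1.820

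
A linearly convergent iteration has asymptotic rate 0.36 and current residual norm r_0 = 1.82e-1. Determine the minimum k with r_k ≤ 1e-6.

12

After k steps, r_k ≈ 1.82e-1·0.36^k.
Need 0.36^k ≤ 1e-6/1.82e-1 = 5.49451e-06.
k ≥ ln(5.49451e-06)/ln(0.36) = -12.1118/-1.02165 = 11.855.
Smallest integer k = 12.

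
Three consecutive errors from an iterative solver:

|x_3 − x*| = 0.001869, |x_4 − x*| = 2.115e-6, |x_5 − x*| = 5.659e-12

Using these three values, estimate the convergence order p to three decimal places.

p ≈ ln(|x_5 − x*|/|x_4 − x*|) / ln(|x_4 − x*|/|x_3 − x*|)
  = ln(5.659e-12/2.115e-6) / ln(2.115e-6/0.001869)
  = ln(2.67565e-06) / ln(0.00113162)
  = -12.831318 / -6.784105 ≈ 1.891380

1.891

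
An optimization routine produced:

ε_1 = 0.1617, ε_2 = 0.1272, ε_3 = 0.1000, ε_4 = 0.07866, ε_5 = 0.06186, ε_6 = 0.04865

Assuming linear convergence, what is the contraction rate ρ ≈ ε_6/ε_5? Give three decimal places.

ρ ≈ ε_6/ε_5 = 0.04865/0.06186 = 0.78645

0.786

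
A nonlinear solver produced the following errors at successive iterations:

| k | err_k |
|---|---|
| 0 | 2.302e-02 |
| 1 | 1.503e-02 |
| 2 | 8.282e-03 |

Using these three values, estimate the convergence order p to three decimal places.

1.398

p ≈ ln(err_2/err_1) / ln(err_1/err_0)
  = ln(8.282e-03/1.503e-02) / ln(1.503e-02/2.302e-02)
  = ln(0.551031) / ln(0.652911)
  = -0.595964 / -0.426314 ≈ 1.397946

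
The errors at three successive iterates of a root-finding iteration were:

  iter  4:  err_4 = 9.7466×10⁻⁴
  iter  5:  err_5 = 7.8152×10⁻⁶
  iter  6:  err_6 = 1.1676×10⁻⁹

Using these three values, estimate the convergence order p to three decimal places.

1.825

p ≈ ln(err_6/err_5) / ln(err_5/err_4)
  = ln(1.1676×10⁻⁹/7.8152×10⁻⁶) / ln(7.8152×10⁻⁶/9.7466×10⁻⁴)
  = ln(0.000149401) / ln(0.00801839)
  = -8.808877 / -4.826018 ≈ 1.825289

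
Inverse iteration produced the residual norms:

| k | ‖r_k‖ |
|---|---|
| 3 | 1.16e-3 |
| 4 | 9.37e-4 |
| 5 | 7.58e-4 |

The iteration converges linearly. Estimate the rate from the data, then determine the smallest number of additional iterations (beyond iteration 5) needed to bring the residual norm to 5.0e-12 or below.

Rate ρ ≈ ‖r_5‖/‖r_4‖ = 7.58e-4/9.37e-4 = 0.8090.
After j more steps, ‖r_{5+j}‖ ≈ 7.58e-4·ρ^j; need ρ^j ≤ 5.0e-12/7.58e-4 = 6.59631e-09.
j ≥ ln(6.59631e-09)/ln(0.8090) = -18.8368/-0.21196 = 88.870.
So 89 more iterations are needed.

89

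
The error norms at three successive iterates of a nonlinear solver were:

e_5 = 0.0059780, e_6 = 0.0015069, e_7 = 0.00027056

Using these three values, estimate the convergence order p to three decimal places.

1.246

p ≈ ln(e_7/e_6) / ln(e_6/e_5)
  = ln(0.00027056/0.0015069) / ln(0.0015069/0.0059780)
  = ln(0.179547) / ln(0.252074)
  = -1.717318 / -1.378033 ≈ 1.246210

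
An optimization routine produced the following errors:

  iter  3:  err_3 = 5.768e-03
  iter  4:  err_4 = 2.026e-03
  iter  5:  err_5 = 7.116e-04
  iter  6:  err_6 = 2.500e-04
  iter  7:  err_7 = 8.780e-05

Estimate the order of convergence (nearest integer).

1

Consecutive ratios: err_7/err_6 = 8.780e-05/2.500e-04 = 0.3512, err_6/err_5 = 2.500e-04/7.116e-04 = 0.351321.
p ≈ ln(0.3512)/ln(0.351321) = -1.0464/-1.0461 ≈ 1.00.
So the convergence is linear (order 1).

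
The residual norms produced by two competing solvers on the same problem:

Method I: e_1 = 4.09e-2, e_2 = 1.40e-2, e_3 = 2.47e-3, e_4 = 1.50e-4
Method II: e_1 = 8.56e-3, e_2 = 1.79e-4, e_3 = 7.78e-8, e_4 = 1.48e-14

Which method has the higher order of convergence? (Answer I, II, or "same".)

II

Method I: p ≈ ln(1.50e-4/2.47e-3)/ln(2.47e-3/1.40e-2) ≈ 1.61.
Method II: p ≈ ln(1.48e-14/7.78e-8)/ln(7.78e-8/1.79e-4) ≈ 2.00.
Method II has the higher order (≈2.0 vs ≈1.6).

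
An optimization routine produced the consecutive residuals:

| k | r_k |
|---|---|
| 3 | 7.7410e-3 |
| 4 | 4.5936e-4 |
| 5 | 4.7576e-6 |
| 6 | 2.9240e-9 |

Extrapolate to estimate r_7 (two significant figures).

First estimate the order: p ≈ ln(r_6/r_5) / ln(r_5/r_4) = ln(2.9240e-9/4.7576e-6)/ln(4.7576e-6/4.5936e-4) = ln(0.000614596)/ln(0.010357) ≈ 1.6180.
Then r_7 ≈ r_6·(r_6/r_5)^p = 2.9240e-9·(0.000614596)^1.6180 = 2.9240e-9·6.36705e-06 ≈ 1.862e-14.

1.9e-14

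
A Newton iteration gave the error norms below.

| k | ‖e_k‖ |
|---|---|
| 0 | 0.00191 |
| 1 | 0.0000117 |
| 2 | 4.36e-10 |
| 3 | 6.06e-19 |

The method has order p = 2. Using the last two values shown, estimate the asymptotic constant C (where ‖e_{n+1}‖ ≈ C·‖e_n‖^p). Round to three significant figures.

C ≈ ‖e_3‖ / ‖e_2‖^2
  = 6.06e-19 / (4.36e-10)^2
  = 6.06e-19 / 1.90096e-19 ≈ 3.1879

3.19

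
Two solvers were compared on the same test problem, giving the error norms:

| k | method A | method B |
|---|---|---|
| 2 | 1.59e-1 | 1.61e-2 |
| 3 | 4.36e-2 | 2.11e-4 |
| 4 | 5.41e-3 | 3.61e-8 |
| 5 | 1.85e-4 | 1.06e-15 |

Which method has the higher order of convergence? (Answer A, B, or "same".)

B

Method A: p ≈ ln(1.85e-4/5.41e-3)/ln(5.41e-3/4.36e-2) ≈ 1.62.
Method B: p ≈ ln(1.06e-15/3.61e-8)/ln(3.61e-8/2.11e-4) ≈ 2.00.
Method B has the higher order (≈2.0 vs ≈1.6).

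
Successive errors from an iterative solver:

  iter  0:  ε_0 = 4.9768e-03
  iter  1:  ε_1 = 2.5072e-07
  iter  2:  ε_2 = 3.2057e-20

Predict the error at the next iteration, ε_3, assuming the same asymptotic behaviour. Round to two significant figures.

6.7e-59

First estimate the order: p ≈ ln(ε_2/ε_1) / ln(ε_1/ε_0) = ln(3.2057e-20/2.5072e-07)/ln(2.5072e-07/4.9768e-03) = ln(1.2786e-13)/ln(5.03778e-05) ≈ 3.0000.
Then ε_3 ≈ ε_2·(ε_2/ε_1)^p = 3.2057e-20·(1.2786e-13)^3.0000 = 3.2057e-20·2.09028e-39 ≈ 6.701e-59.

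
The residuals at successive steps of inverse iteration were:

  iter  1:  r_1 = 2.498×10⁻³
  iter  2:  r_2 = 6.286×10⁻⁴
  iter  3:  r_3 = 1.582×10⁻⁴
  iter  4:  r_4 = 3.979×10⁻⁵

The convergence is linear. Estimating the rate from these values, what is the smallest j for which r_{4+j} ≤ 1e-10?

Rate ρ ≈ r_4/r_3 = 3.979×10⁻⁵/1.582×10⁻⁴ = 0.2515.
After j more steps, r_{4+j} ≈ 3.979×10⁻⁵·ρ^j; need ρ^j ≤ 1e-10/3.979×10⁻⁵ = 2.51319e-06.
j ≥ ln(2.51319e-06)/ln(0.2515) = -12.8940/-1.38031 = 9.341.
So 10 more iterations are needed.

10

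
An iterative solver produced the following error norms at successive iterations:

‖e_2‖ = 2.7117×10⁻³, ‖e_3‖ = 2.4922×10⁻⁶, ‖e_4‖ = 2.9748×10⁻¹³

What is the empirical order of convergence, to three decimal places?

p ≈ ln(‖e_4‖/‖e_3‖) / ln(‖e_3‖/‖e_2‖)
  = ln(2.9748×10⁻¹³/2.4922×10⁻⁶) / ln(2.4922×10⁻⁶/2.7117×10⁻³)
  = ln(1.19364e-07) / ln(0.000919054)
  = -15.941088 / -6.992166 ≈ 2.279850

2.280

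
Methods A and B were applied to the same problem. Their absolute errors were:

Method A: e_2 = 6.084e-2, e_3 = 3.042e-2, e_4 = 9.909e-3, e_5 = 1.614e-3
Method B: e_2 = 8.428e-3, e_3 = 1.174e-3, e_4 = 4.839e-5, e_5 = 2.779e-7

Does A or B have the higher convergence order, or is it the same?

same

Method A: p ≈ ln(1.614e-3/9.909e-3)/ln(9.909e-3/3.042e-2) ≈ 1.62.
Method B: p ≈ ln(2.779e-7/4.839e-5)/ln(4.839e-5/1.174e-3) ≈ 1.62.
Both orders ≈ 1.6 — effectively the same.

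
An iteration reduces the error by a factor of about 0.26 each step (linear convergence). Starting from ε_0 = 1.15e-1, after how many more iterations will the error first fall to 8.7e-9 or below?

13

After k steps, ε_k ≈ 1.15e-1·0.26^k.
Need 0.26^k ≤ 8.7e-9/1.15e-1 = 7.56522e-08.
k ≥ ln(7.56522e-08)/ln(0.26) = -16.3971/-1.34707 = 12.172.
Smallest integer k = 13.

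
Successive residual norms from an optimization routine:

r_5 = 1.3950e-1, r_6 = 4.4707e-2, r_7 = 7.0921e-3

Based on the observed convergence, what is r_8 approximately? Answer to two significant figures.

3.6e-4

First estimate the order: p ≈ ln(r_7/r_6) / ln(r_6/r_5) = ln(7.0921e-3/4.4707e-2)/ln(4.4707e-2/1.3950e-1) = ln(0.158635)/ln(0.32048) ≈ 1.6180.
Then r_8 ≈ r_7·(r_7/r_6)^p = 7.0921e-3·(0.158635)^1.6180 = 7.0921e-3·0.0508447 ≈ 0.0003606.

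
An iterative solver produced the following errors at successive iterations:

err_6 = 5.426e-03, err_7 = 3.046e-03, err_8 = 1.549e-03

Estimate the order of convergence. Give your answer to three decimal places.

1.171

p ≈ ln(err_8/err_7) / ln(err_7/err_6)
  = ln(1.549e-03/3.046e-03) / ln(3.046e-03/5.426e-03)
  = ln(0.508536) / ln(0.561371)
  = -0.676219 / -0.577373 ≈ 1.171200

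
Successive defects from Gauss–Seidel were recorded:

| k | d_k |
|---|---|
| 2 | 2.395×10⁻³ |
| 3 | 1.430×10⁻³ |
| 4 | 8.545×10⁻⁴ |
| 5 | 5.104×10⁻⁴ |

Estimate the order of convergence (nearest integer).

Consecutive ratios: d_5/d_4 = 5.104×10⁻⁴/8.545×10⁻⁴ = 0.597308, d_4/d_3 = 8.545×10⁻⁴/1.430×10⁻³ = 0.597552.
p ≈ ln(0.597308)/ln(0.597552) = -0.5153/-0.5149 ≈ 1.00.
So the convergence is linear (order 1).

1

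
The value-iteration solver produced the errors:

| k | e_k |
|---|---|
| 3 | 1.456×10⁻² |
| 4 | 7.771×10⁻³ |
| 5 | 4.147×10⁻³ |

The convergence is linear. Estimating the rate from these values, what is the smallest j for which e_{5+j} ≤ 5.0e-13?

Rate ρ ≈ e_5/e_4 = 4.147×10⁻³/7.771×10⁻³ = 0.5337.
After j more steps, e_{5+j} ≈ 4.147×10⁻³·ρ^j; need ρ^j ≤ 5.0e-13/4.147×10⁻³ = 1.20569e-10.
j ≥ ln(1.20569e-10)/ln(0.5337) = -22.8388/-0.62792 = 36.372.
So 37 more iterations are needed.

37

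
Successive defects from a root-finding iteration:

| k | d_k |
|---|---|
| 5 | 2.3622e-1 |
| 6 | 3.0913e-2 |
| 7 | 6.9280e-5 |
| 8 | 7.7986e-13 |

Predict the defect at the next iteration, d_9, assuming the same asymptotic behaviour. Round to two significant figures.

1.1e-36

First estimate the order: p ≈ ln(d_8/d_7) / ln(d_7/d_6) = ln(7.7986e-13/6.9280e-5)/ln(6.9280e-5/3.0913e-2) = ln(1.12566e-08)/ln(0.00224113) ≈ 3.0000.
Then d_9 ≈ d_8·(d_8/d_7)^p = 7.7986e-13·(1.12566e-08)^3.0000 = 7.7986e-13·1.42634e-24 ≈ 1.112e-36.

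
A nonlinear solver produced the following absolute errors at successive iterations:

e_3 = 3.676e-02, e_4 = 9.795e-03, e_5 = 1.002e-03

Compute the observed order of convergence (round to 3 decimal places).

1.724

p ≈ ln(e_5/e_4) / ln(e_4/e_3)
  = ln(1.002e-03/9.795e-03) / ln(9.795e-03/3.676e-02)
  = ln(0.102297) / ln(0.266458)
  = -2.279875 / -1.322539 ≈ 1.723862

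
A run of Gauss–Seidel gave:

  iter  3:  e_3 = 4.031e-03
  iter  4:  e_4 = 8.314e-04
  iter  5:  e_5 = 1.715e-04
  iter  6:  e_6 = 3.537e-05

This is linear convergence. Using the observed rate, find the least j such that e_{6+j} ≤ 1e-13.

13

Rate ρ ≈ e_6/e_5 = 3.537e-05/1.715e-04 = 0.2062.
After j more steps, e_{6+j} ≈ 3.537e-05·ρ^j; need ρ^j ≤ 1e-13/3.537e-05 = 2.82725e-09.
j ≥ ln(2.82725e-09)/ln(0.2062) = -19.6840/-1.57891 = 12.467.
So 13 more iterations are needed.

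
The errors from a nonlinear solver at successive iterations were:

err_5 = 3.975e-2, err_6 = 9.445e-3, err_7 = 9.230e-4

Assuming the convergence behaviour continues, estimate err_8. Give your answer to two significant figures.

2.1e-5

First estimate the order: p ≈ ln(err_7/err_6) / ln(err_6/err_5) = ln(9.230e-4/9.445e-3)/ln(9.445e-3/3.975e-2) = ln(0.0977237)/ln(0.23761) ≈ 1.6182.
Then err_8 ≈ err_7·(err_7/err_6)^p = 9.230e-4·(0.0977237)^1.6182 = 9.230e-4·0.0232069 ≈ 2.142e-05.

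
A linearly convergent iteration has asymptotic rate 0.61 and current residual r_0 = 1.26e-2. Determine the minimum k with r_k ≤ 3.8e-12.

After k steps, r_k ≈ 1.26e-2·0.61^k.
Need 0.61^k ≤ 3.8e-12/1.26e-2 = 3.01587e-10.
k ≥ ln(3.01587e-10)/ln(0.61) = -21.9220/-0.49430 = 44.350.
Smallest integer k = 45.

45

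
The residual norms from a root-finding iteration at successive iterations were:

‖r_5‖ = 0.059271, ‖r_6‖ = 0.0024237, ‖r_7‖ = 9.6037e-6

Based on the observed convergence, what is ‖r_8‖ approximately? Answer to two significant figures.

6.7e-10

First estimate the order: p ≈ ln(‖r_7‖/‖r_6‖) / ln(‖r_6‖/‖r_5‖) = ln(9.6037e-6/0.0024237)/ln(0.0024237/0.059271) = ln(0.00396241)/ln(0.0408918) ≈ 1.7301.
Then ‖r_8‖ ≈ ‖r_7‖·(‖r_7‖/‖r_6‖)^p = 9.6037e-6·(0.00396241)^1.7301 = 9.6037e-6·6.98602e-05 ≈ 6.709e-10.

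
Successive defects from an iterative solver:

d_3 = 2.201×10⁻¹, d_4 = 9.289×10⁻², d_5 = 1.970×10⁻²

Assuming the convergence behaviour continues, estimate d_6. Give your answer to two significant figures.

First estimate the order: p ≈ ln(d_5/d_4) / ln(d_4/d_3) = ln(1.970×10⁻²/9.289×10⁻²)/ln(9.289×10⁻²/2.201×10⁻¹) = ln(0.212079)/ln(0.422035) ≈ 1.7977.
Then d_6 ≈ d_5·(d_5/d_4)^p = 1.970×10⁻²·(0.212079)^1.7977 = 1.970×10⁻²·0.0615524 ≈ 0.001213.

1.2e-3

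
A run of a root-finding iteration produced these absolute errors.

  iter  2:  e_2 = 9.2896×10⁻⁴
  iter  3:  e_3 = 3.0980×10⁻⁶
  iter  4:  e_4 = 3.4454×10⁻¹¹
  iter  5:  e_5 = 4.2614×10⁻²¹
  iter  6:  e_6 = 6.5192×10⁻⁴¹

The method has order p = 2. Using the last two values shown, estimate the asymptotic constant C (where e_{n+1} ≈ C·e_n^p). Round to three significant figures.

C ≈ e_6 / e_5^2
  = 6.5192×10⁻⁴¹ / (4.2614×10⁻²¹)^2
  = 6.5192×10⁻⁴¹ / 1.81595e-41 ≈ 3.59

3.59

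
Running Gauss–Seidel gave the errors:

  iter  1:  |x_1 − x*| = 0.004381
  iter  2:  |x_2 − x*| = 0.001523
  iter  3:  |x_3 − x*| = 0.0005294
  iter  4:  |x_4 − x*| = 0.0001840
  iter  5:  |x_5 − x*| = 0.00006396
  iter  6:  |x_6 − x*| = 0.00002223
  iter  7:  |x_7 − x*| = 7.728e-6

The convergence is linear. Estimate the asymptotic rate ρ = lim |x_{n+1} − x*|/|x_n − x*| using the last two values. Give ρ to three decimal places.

0.348

ρ ≈ |x_7 − x*|/|x_6 − x*| = 7.728e-6/0.00002223 = 0.34764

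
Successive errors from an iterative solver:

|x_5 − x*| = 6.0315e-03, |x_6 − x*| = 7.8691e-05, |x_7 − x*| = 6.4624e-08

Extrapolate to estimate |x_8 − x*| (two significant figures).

5.7e-13

First estimate the order: p ≈ ln(|x_7 − x*|/|x_6 − x*|) / ln(|x_6 − x*|/|x_5 − x*|) = ln(6.4624e-08/7.8691e-05)/ln(7.8691e-05/6.0315e-03) = ln(0.000821237)/ln(0.0130467) ≈ 1.6373.
Then |x_8 − x*| ≈ |x_7 − x*|·(|x_7 − x*|/|x_6 − x*|)^p = 6.4624e-08·(0.000821237)^1.6373 = 6.4624e-08·8.87277e-06 ≈ 5.734e-13.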